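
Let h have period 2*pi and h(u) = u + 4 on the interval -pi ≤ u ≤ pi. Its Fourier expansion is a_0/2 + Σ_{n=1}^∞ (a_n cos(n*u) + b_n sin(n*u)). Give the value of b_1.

2

b_1 = 1/pi ∫_{-pi}^{pi} h(u) sin(u) du.
Integrating by parts (boundary term plus one more integral), an antiderivative of (u + 4) sin(u) is -u*cos(u) + sin(u) - 4*cos(u); evaluating from -pi to pi: ∫_{-pi}^{pi} (u + 4) sin(u) du = (pi + 4) - (4 - pi) = 2*pi.
Hence b_1 = (1/pi)·(2*pi) = 2.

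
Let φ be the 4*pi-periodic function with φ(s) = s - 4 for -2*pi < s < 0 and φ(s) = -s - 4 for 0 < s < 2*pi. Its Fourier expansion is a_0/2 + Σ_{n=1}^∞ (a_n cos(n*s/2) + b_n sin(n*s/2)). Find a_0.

-8 - 2*pi

a_0 = (1/(2*pi)) ∫_{-2*pi}^{2*pi} φ(s) ds = (1/(2*pi)) · (-4*pi*(pi + 4)) = -8 - 2*pi.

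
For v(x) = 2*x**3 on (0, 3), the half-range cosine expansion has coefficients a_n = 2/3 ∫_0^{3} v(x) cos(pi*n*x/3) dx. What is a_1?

a_1 = 2/3 ∫_0^{3} (2*x**3) cos(pi*x/3) dx.
Integrating by parts three times (tabular method), an antiderivative of (2*x**3) cos(pi*x/3) is 6*x**3*sin(pi*x/3)/pi + 54*x**2*cos(pi*x/3)/pi**2 - 324*x*sin(pi*x/3)/pi**3 - 972*cos(pi*x/3)/pi**4; evaluating from 0 to 3: ∫_{0}^{3} (2*x**3) cos(pi*x/3) dx = (486*(2 - pi**2)/pi**4) - (-972/pi**4) = 486*(4 - pi**2)/pi**4.
Hence a_1 = (2/3)·(486*(4 - pi**2)/pi**4) = 324*(4 - pi**2)/pi**4.

324*(4 - pi**2)/pi**4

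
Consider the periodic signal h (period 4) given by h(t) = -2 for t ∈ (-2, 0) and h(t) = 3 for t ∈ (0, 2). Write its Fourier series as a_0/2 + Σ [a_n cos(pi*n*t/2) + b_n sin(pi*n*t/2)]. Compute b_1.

b_1 = 1/2 ∫_{-2}^{2} h(t) sin(pi*t/2) dt.
Split the integral at the breakpoints.
Directly, an antiderivative of (-2) sin(pi*t/2) is 4*cos(pi*t/2)/pi; evaluating from -2 to 0: ∫_{-2}^{0} (-2) sin(pi*t/2) dt = (4/pi) - (-4/pi) = 8/pi.
Directly, an antiderivative of (3) sin(pi*t/2) is -6*cos(pi*t/2)/pi; evaluating from 0 to 2: ∫_{0}^{2} (3) sin(pi*t/2) dt = (6/pi) - (-6/pi) = 12/pi.
Summing the pieces and multiplying by (1/2) gives b_1 = 10/pi.

10/pi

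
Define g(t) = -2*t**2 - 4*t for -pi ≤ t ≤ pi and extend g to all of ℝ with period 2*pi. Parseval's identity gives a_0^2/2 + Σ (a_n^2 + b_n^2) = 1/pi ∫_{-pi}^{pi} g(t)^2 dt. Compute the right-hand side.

1/pi ∫_{-pi}^{pi} g(t)^2 dt = 1/pi · (8*pi**3*(20 + 3*pi**2)/15) = 8*pi**2*(20 + 3*pi**2)/15.

8*pi**2*(20 + 3*pi**2)/15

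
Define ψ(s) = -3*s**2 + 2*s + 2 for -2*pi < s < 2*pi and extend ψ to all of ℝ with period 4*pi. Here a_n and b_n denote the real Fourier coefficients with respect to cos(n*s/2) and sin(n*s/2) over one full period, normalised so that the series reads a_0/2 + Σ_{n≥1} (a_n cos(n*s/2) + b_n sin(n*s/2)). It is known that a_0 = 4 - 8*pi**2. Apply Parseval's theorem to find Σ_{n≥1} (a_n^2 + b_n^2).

Parseval: a_0^2/2 + Σ_{n≥1} (a_n^2+b_n^2) = (1/(2*pi)) ∫_{-2*pi}^{2*pi} ψ(s)^2 ds = -64*pi**2/3 + 8 + 288*pi**4/5.
Subtract a_0^2/2 = 8*(1 - 2*pi**2)**2: Σ (a_n^2+b_n^2) = 32*pi**2*(5 + 12*pi**2)/15.

32*pi**2*(5 + 12*pi**2)/15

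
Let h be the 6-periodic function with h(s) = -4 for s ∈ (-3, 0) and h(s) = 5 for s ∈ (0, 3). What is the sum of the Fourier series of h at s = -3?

At s = -3 the one-sided limits are h(-3^-) = 5 and h(-3^+) = -4.
By Dirichlet's theorem the series converges to their average, [(5) + (-4)]/2 = 1/2.

1/2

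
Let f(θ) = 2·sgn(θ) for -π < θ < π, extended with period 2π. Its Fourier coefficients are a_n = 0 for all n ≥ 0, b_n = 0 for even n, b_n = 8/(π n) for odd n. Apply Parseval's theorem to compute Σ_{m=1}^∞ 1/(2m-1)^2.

pi**2/8

Parseval: Σ b_n^2 = (1/π) ∫_{-π}^{π} f(θ)^2 dθ = 8.
Only odd n contribute, with b_n^2 = 64/(π^2 n^2), so Σ_{m≥1} 1/(2m-1)^2 = π^2·(8)/64 = pi**2/8.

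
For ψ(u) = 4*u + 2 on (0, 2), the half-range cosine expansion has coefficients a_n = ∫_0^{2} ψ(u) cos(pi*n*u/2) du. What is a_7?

a_7 = ∫_0^{2} (4*u + 2) cos(7*pi*u/2) du.
Integrating by parts (boundary term plus one more integral), an antiderivative of (4*u + 2) cos(7*pi*u/2) is 8*u*sin(7*pi*u/2)/(7*pi) + 4*sin(7*pi*u/2)/(7*pi) + 16*cos(7*pi*u/2)/(49*pi**2); evaluating from 0 to 2: ∫_{0}^{2} (4*u + 2) cos(7*pi*u/2) du = (-16/(49*pi**2)) - (16/(49*pi**2)) = -32/(49*pi**2).
Hence a_7 = -32/(49*pi**2).

-32/(49*pi**2)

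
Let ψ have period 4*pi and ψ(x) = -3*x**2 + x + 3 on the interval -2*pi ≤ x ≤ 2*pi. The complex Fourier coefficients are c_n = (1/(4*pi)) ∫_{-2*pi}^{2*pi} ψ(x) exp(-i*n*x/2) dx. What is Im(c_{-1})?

Since ψ is real-valued, Im(c_{-1}) = -(1/(4*pi)) ∫_{-2*pi}^{2*pi} ψ(x) sin(-x/2) dx = b_{1}/2.
Integrating by parts twice (tabular method), an antiderivative of (-3*x**2 + x + 3) sin(-x/2) is -6*x**2*cos(x/2) + 24*x*sin(x/2) + 2*x*cos(x/2) - 4*sin(x/2) + 54*cos(x/2); evaluating from -2*pi to 2*pi: ∫_{-2*pi}^{2*pi} (-3*x**2 + x + 3) sin(-x/2) dx = (-54 - 4*pi + 24*pi**2) - (-54 + 4*pi + 24*pi**2) = -8*pi.
Hence Im(c_{-1}) = (-1/(4*pi))·(-8*pi) = 2.

2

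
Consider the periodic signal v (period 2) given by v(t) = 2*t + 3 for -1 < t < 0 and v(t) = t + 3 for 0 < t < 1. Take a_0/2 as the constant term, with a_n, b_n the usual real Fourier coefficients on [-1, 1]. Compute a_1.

2/pi**2

a_1 = ∫_{-1}^{1} v(t) cos(pi*t) dt.
Split the integral at the breakpoints.
Integrating by parts (boundary term plus one more integral), an antiderivative of (2*t + 3) cos(pi*t) is 2*t*sin(pi*t)/pi + 3*sin(pi*t)/pi + 2*cos(pi*t)/pi**2; evaluating from -1 to 0: ∫_{-1}^{0} (2*t + 3) cos(pi*t) dt = (2/pi**2) - (-2/pi**2) = 4/pi**2.
Integrating by parts (boundary term plus one more integral), an antiderivative of (t + 3) cos(pi*t) is t*sin(pi*t)/pi + 3*sin(pi*t)/pi + cos(pi*t)/pi**2; evaluating from 0 to 1: ∫_{0}^{1} (t + 3) cos(pi*t) dt = (-1/pi**2) - (pi**(-2)) = -2/pi**2.
Summing the pieces gives a_1 = 2/pi**2.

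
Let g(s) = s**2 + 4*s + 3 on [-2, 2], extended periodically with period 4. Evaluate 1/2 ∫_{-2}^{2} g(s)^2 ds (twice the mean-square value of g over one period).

1/2 ∫_{-2}^{2} g(s)^2 ds = 1/2 · (2492/15) = 1246/15.

1246/15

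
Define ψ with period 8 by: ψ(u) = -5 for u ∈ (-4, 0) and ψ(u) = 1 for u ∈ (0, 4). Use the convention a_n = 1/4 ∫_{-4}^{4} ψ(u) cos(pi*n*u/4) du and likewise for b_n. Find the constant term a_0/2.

-2

a_0 = 1/4 ∫_{-4}^{4} ψ(u) du = 1/4 · (-16) = -4.
So the constant term a_0/2 = -2.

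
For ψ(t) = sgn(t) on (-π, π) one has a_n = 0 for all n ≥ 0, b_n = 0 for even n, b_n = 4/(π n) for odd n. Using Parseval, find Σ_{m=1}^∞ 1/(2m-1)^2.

pi**2/8

Parseval: Σ b_n^2 = (1/π) ∫_{-π}^{π} ψ(t)^2 dt = 2.
Only odd n contribute, with b_n^2 = 16/(π^2 n^2), so Σ_{m≥1} 1/(2m-1)^2 = π^2·(2)/16 = pi**2/8.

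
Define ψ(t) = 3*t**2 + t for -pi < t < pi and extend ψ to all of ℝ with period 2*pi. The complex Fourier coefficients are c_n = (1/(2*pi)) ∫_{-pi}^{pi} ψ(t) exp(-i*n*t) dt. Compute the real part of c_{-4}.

Since ψ is real-valued, Re(c_{-4}) = (1/(2*pi)) ∫_{-pi}^{pi} ψ(t) cos(-4*t) dt = a_{4}/2.
Integrating by parts twice (tabular method), an antiderivative of (3*t**2 + t) cos(-4*t) is 3*t**2*sin(4*t)/4 + t*sin(4*t)/4 + 3*t*cos(4*t)/8 - 3*sin(4*t)/32 + cos(4*t)/16; evaluating from -pi to pi: ∫_{-pi}^{pi} (3*t**2 + t) cos(-4*t) dt = (1/16 + 3*pi/8) - (1/16 - 3*pi/8) = 3*pi/4.
Hence Re(c_{-4}) = (1/(2*pi))·(3*pi/4) = 3/8.

3/8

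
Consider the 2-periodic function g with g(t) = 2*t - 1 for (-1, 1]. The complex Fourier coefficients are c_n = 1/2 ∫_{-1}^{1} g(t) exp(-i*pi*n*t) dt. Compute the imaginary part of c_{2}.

1/pi

Since g is real-valued, Im(c_{2}) = -1/2 ∫_{-1}^{1} g(t) sin(2*pi*t) dt = -b_{2}/2.
Integrating by parts (boundary term plus one more integral), an antiderivative of (2*t - 1) sin(2*pi*t) is -t*cos(2*pi*t)/pi + sin(2*pi*t)/(2*pi**2) + cos(2*pi*t)/(2*pi); evaluating from -1 to 1: ∫_{-1}^{1} (2*t - 1) sin(2*pi*t) dt = (-1/(2*pi)) - (3/(2*pi)) = -2/pi.
Hence Im(c_{2}) = (-1/2)·(-2/pi) = 1/pi.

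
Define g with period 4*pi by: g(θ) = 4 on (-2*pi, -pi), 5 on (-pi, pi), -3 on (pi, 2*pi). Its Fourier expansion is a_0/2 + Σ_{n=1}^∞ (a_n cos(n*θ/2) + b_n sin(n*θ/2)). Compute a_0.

11/2

a_0 = (1/(2*pi)) ∫_{-2*pi}^{2*pi} g(θ) dθ = (1/(2*pi)) · (11*pi) = 11/2.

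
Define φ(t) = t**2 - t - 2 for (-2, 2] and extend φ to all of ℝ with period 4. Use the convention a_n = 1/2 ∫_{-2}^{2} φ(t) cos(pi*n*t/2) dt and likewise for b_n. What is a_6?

4/(9*pi**2)

a_6 = 1/2 ∫_{-2}^{2} φ(t) cos(3*pi*t) dt.
Integrating by parts twice (tabular method), an antiderivative of (t**2 - t - 2) cos(3*pi*t) is t**2*sin(3*pi*t)/(3*pi) - t*sin(3*pi*t)/(3*pi) + 2*t*cos(3*pi*t)/(9*pi**2) - 2*sin(3*pi*t)/(3*pi) - 2*sin(3*pi*t)/(27*pi**3) - cos(3*pi*t)/(9*pi**2); evaluating from -2 to 2: ∫_{-2}^{2} (t**2 - t - 2) cos(3*pi*t) dt = (1/(3*pi**2)) - (-5/(9*pi**2)) = 8/(9*pi**2).
Hence a_6 = (1/2)·(8/(9*pi**2)) = 4/(9*pi**2).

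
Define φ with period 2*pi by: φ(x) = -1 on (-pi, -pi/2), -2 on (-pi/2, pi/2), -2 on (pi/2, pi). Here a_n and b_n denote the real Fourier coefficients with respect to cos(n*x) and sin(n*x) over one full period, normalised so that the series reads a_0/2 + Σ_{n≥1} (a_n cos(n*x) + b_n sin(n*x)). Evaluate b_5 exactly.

b_5 = 1/pi ∫_{-pi}^{pi} φ(x) sin(5*x) dx.
Split the integral at the breakpoints.
Directly, an antiderivative of (-1) sin(5*x) is cos(5*x)/5; evaluating from -pi to -pi/2: ∫_{-pi}^{-pi/2} (-1) sin(5*x) dx = (0) - (-1/5) = 1/5.
Directly, an antiderivative of (-2) sin(5*x) is 2*cos(5*x)/5; evaluating from -pi/2 to pi/2: ∫_{-pi/2}^{pi/2} (-2) sin(5*x) dx = (0) - (0) = 0.
Directly, an antiderivative of (-2) sin(5*x) is 2*cos(5*x)/5; evaluating from pi/2 to pi: ∫_{pi/2}^{pi} (-2) sin(5*x) dx = (-2/5) - (0) = -2/5.
Summing the pieces and multiplying by (1/pi) gives b_5 = -1/(5*pi).

-1/(5*pi)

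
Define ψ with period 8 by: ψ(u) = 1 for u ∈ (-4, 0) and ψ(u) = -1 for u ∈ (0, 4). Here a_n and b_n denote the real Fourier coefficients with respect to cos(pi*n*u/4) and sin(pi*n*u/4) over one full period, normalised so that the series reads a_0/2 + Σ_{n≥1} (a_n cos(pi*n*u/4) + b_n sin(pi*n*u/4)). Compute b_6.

b_6 = 1/4 ∫_{-4}^{4} ψ(u) sin(3*pi*u/2) du.
ψ is odd and sin(3*pi*u/2) is odd, so the integrand is even and b_6 = 1/2 ∫_0^{4} ψ(u) sin(3*pi*u/2) du.
Directly, an antiderivative of (-1) sin(3*pi*u/2) is 2*cos(3*pi*u/2)/(3*pi); evaluating from 0 to 4: ∫_{0}^{4} (-1) sin(3*pi*u/2) du = (2/(3*pi)) - (2/(3*pi)) = 0.
Hence b_6 = (1/2)·(0) = 0.

0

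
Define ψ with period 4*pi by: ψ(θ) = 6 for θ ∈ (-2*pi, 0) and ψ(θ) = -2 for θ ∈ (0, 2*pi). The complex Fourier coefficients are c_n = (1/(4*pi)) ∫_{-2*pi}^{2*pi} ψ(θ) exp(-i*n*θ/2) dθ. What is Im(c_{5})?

Since ψ is real-valued, Im(c_{5}) = -(1/(4*pi)) ∫_{-2*pi}^{2*pi} ψ(θ) sin(5*θ/2) dθ = -b_{5}/2.
Split the integral at the breakpoints.
Directly, an antiderivative of (6) sin(5*θ/2) is -12*cos(5*θ/2)/5; evaluating from -2*pi to 0: ∫_{-2*pi}^{0} (6) sin(5*θ/2) dθ = (-12/5) - (12/5) = -24/5.
Directly, an antiderivative of (-2) sin(5*θ/2) is 4*cos(5*θ/2)/5; evaluating from 0 to 2*pi: ∫_{0}^{2*pi} (-2) sin(5*θ/2) dθ = (-4/5) - (4/5) = -8/5.
So ∫_{-2*pi}^{2*pi} ψ(θ) sin(5*θ/2) dθ = -32/5.
Hence Im(c_{5}) = (-1/(4*pi))·(-32/5) = 8/(5*pi).

8/(5*pi)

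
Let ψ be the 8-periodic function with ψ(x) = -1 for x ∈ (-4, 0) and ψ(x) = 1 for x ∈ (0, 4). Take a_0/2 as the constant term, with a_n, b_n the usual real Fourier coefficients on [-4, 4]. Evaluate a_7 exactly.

a_7 = 1/4 ∫_{-4}^{4} ψ(x) cos(7*pi*x/4) dx.
ψ is odd and cos(7*pi*x/4) is even, so the integrand is odd over a symmetric interval and the integral vanishes.

0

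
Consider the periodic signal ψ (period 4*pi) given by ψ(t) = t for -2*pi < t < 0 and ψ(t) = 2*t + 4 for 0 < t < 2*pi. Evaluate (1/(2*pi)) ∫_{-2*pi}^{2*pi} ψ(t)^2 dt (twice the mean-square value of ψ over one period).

16 + 16*pi + 20*pi**2/3

(1/(2*pi)) ∫_{-2*pi}^{2*pi} ψ(t)^2 dt = (1/(2*pi)) · (8*pi*(12 + 12*pi + 5*pi**2)/3) = 16 + 16*pi + 20*pi**2/3.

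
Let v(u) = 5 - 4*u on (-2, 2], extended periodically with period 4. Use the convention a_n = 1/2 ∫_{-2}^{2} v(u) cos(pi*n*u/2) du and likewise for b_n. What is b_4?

4/pi

b_4 = 1/2 ∫_{-2}^{2} v(u) sin(2*pi*u) du.
Integrating by parts (boundary term plus one more integral), an antiderivative of (5 - 4*u) sin(2*pi*u) is 2*u*cos(2*pi*u)/pi - sin(2*pi*u)/pi**2 - 5*cos(2*pi*u)/(2*pi); evaluating from -2 to 2: ∫_{-2}^{2} (5 - 4*u) sin(2*pi*u) du = (3/(2*pi)) - (-13/(2*pi)) = 8/pi.
Hence b_4 = (1/2)·(8/pi) = 4/pi.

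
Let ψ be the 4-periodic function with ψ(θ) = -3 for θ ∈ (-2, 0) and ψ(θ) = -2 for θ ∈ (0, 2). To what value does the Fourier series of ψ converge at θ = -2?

θ = -2 differs from θ = 2 by -1 full period(s), and the series is 4-periodic.
At θ = 2 the one-sided limits are ψ(2^-) = -2 and ψ(2^+) = -3.
By Dirichlet's theorem the series converges to their average, [(-2) + (-3)]/2 = -5/2.

-5/2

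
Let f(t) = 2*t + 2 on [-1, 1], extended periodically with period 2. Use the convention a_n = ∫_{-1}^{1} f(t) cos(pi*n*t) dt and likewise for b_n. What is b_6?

b_6 = ∫_{-1}^{1} f(t) sin(6*pi*t) dt.
Integrating by parts (boundary term plus one more integral), an antiderivative of (2*t + 2) sin(6*pi*t) is -t*cos(6*pi*t)/(3*pi) + sin(6*pi*t)/(18*pi**2) - cos(6*pi*t)/(3*pi); evaluating from -1 to 1: ∫_{-1}^{1} (2*t + 2) sin(6*pi*t) dt = (-2/(3*pi)) - (0) = -2/(3*pi).
Hence b_6 = -2/(3*pi).

-2/(3*pi)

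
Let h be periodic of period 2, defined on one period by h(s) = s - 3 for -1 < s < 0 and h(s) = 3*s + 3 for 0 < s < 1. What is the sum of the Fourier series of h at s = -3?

1

s = -3 differs from s = -1 by -1 full period(s), and the series is 2-periodic.
At s = -1 the one-sided limits are h(-1^-) = 6 and h(-1^+) = -4.
By Dirichlet's theorem the series converges to their average, [(6) + (-4)]/2 = 1.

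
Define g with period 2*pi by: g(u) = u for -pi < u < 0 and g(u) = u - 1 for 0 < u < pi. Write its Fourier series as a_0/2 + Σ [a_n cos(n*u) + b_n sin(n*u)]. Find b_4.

-1/2

b_4 = 1/pi ∫_{-pi}^{pi} g(u) sin(4*u) du.
Split the integral at the breakpoints.
Integrating by parts (boundary term plus one more integral), an antiderivative of (u) sin(4*u) is -u*cos(4*u)/4 + sin(4*u)/16; evaluating from -pi to 0: ∫_{-pi}^{0} (u) sin(4*u) du = (0) - (pi/4) = -pi/4.
Integrating by parts (boundary term plus one more integral), an antiderivative of (u - 1) sin(4*u) is -u*cos(4*u)/4 + sin(4*u)/16 + cos(4*u)/4; evaluating from 0 to pi: ∫_{0}^{pi} (u - 1) sin(4*u) du = (1/4 - pi/4) - (1/4) = -pi/4.
Summing the pieces and multiplying by (1/pi) gives b_4 = -1/2.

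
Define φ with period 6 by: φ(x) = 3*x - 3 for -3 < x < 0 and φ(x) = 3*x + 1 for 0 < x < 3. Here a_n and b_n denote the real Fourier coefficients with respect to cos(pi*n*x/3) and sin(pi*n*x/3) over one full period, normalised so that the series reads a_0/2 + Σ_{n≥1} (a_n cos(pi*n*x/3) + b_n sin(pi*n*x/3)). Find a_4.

a_4 = 1/3 ∫_{-3}^{3} φ(x) cos(4*pi*x/3) dx.
Split the integral at the breakpoints.
Integrating by parts (boundary term plus one more integral), an antiderivative of (3*x - 3) cos(4*pi*x/3) is 9*x*sin(4*pi*x/3)/(4*pi) - 9*sin(4*pi*x/3)/(4*pi) + 27*cos(4*pi*x/3)/(16*pi**2); evaluating from -3 to 0: ∫_{-3}^{0} (3*x - 3) cos(4*pi*x/3) dx = (27/(16*pi**2)) - (27/(16*pi**2)) = 0.
Integrating by parts (boundary term plus one more integral), an antiderivative of (3*x + 1) cos(4*pi*x/3) is 9*x*sin(4*pi*x/3)/(4*pi) + 3*sin(4*pi*x/3)/(4*pi) + 27*cos(4*pi*x/3)/(16*pi**2); evaluating from 0 to 3: ∫_{0}^{3} (3*x + 1) cos(4*pi*x/3) dx = (27/(16*pi**2)) - (27/(16*pi**2)) = 0.
Summing the pieces and multiplying by (1/3) gives a_4 = 0.

0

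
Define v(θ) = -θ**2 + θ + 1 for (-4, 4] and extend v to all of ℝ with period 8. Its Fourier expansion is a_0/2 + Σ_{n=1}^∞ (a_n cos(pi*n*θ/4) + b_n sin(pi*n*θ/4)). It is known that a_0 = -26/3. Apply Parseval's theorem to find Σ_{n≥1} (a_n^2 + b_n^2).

Parseval: a_0^2/2 + Σ_{n≥1} (a_n^2+b_n^2) = 1/4 ∫_{-4}^{4} v(θ)^2 dθ = 1406/15.
Subtract a_0^2/2 = 338/9: Σ (a_n^2+b_n^2) = 2528/45.

2528/45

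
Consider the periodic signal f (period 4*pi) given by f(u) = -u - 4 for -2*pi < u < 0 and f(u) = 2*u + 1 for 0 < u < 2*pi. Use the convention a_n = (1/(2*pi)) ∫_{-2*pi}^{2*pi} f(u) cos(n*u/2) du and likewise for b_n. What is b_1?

b_1 = (1/(2*pi)) ∫_{-2*pi}^{2*pi} f(u) sin(u/2) du.
Split the integral at the breakpoints.
Integrating by parts (boundary term plus one more integral), an antiderivative of (-u - 4) sin(u/2) is 2*u*cos(u/2) - 4*sin(u/2) + 8*cos(u/2); evaluating from -2*pi to 0: ∫_{-2*pi}^{0} (-u - 4) sin(u/2) du = (8) - (-8 + 4*pi) = 16 - 4*pi.
Integrating by parts (boundary term plus one more integral), an antiderivative of (2*u + 1) sin(u/2) is -4*u*cos(u/2) + 8*sin(u/2) - 2*cos(u/2); evaluating from 0 to 2*pi: ∫_{0}^{2*pi} (2*u + 1) sin(u/2) du = (2 + 8*pi) - (-2) = 4 + 8*pi.
Summing the pieces and multiplying by (1/(2*pi)) gives b_1 = 2 + 10/pi.

2 + 10/pi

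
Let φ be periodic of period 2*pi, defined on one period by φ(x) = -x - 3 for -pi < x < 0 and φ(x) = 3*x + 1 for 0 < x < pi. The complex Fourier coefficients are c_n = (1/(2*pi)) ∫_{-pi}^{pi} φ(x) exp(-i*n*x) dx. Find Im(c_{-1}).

(pi + 4)/pi

Since φ is real-valued, Im(c_{-1}) = -(1/(2*pi)) ∫_{-pi}^{pi} φ(x) sin(-x) dx = b_{1}/2.
Split the integral at the breakpoints.
Integrating by parts (boundary term plus one more integral), an antiderivative of (-x - 3) sin(-x) is -x*cos(x) + sin(x) - 3*cos(x); evaluating from -pi to 0: ∫_{-pi}^{0} (-x - 3) sin(-x) dx = (-3) - (3 - pi) = -6 + pi.
Integrating by parts (boundary term plus one more integral), an antiderivative of (3*x + 1) sin(-x) is 3*x*cos(x) - 3*sin(x) + cos(x); evaluating from 0 to pi: ∫_{0}^{pi} (3*x + 1) sin(-x) dx = (-3*pi - 1) - (1) = -3*pi - 2.
So ∫_{-pi}^{pi} φ(x) sin(-x) dx = -8 - 2*pi.
Hence Im(c_{-1}) = (-1/(2*pi))·(-8 - 2*pi) = (pi + 4)/pi.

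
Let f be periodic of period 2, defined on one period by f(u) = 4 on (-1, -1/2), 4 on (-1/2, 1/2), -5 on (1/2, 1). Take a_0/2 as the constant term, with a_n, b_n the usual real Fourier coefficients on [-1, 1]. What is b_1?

-9/pi

b_1 = ∫_{-1}^{1} f(u) sin(pi*u) du.
Split the integral at the breakpoints.
Directly, an antiderivative of (4) sin(pi*u) is -4*cos(pi*u)/pi; evaluating from -1 to -1/2: ∫_{-1}^{-1/2} (4) sin(pi*u) du = (0) - (4/pi) = -4/pi.
Directly, an antiderivative of (4) sin(pi*u) is -4*cos(pi*u)/pi; evaluating from -1/2 to 1/2: ∫_{-1/2}^{1/2} (4) sin(pi*u) du = (0) - (0) = 0.
Directly, an antiderivative of (-5) sin(pi*u) is 5*cos(pi*u)/pi; evaluating from 1/2 to 1: ∫_{1/2}^{1} (-5) sin(pi*u) du = (-5/pi) - (0) = -5/pi.
Summing the pieces gives b_1 = -9/pi.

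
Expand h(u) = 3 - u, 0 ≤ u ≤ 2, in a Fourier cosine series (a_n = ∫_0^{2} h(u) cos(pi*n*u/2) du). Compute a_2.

0

a_2 = ∫_0^{2} (3 - u) cos(pi*u) du.
Integrating by parts (boundary term plus one more integral), an antiderivative of (3 - u) cos(pi*u) is -u*sin(pi*u)/pi + 3*sin(pi*u)/pi - cos(pi*u)/pi**2; evaluating from 0 to 2: ∫_{0}^{2} (3 - u) cos(pi*u) du = (-1/pi**2) - (-1/pi**2) = 0.
Hence a_2 = 0.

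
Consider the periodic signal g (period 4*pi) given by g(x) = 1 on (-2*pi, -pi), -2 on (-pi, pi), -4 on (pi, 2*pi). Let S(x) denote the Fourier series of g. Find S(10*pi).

x = 10*pi differs from x = 2*pi by 2 full period(s), and the series is 4*pi-periodic.
At x = 2*pi the one-sided limits are g(2*pi^-) = -4 and g(2*pi^+) = 1.
By Dirichlet's theorem the series converges to their average, [(-4) + (1)]/2 = -3/2.

-3/2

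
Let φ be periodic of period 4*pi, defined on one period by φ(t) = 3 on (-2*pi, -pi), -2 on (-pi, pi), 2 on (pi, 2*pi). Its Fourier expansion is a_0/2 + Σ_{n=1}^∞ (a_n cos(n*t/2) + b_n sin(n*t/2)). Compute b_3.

-1/(3*pi)

b_3 = (1/(2*pi)) ∫_{-2*pi}^{2*pi} φ(t) sin(3*t/2) dt.
Split the integral at the breakpoints.
Directly, an antiderivative of (3) sin(3*t/2) is -2*cos(3*t/2); evaluating from -2*pi to -pi: ∫_{-2*pi}^{-pi} (3) sin(3*t/2) dt = (0) - (2) = -2.
Directly, an antiderivative of (-2) sin(3*t/2) is 4*cos(3*t/2)/3; evaluating from -pi to pi: ∫_{-pi}^{pi} (-2) sin(3*t/2) dt = (0) - (0) = 0.
Directly, an antiderivative of (2) sin(3*t/2) is -4*cos(3*t/2)/3; evaluating from pi to 2*pi: ∫_{pi}^{2*pi} (2) sin(3*t/2) dt = (4/3) - (0) = 4/3.
Summing the pieces and multiplying by (1/(2*pi)) gives b_3 = -1/(3*pi).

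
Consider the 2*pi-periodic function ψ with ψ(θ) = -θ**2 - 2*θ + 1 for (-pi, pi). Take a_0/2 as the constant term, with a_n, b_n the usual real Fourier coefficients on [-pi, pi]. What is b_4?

b_4 = 1/pi ∫_{-pi}^{pi} ψ(θ) sin(4*θ) dθ.
Integrating by parts twice (tabular method), an antiderivative of (-θ**2 - 2*θ + 1) sin(4*θ) is θ**2*cos(4*θ)/4 - θ*sin(4*θ)/8 + θ*cos(4*θ)/2 - sin(4*θ)/8 - 9*cos(4*θ)/32; evaluating from -pi to pi: ∫_{-pi}^{pi} (-θ**2 - 2*θ + 1) sin(4*θ) dθ = (-9/32 + pi/2 + pi**2/4) - (-pi/2 - 9/32 + pi**2/4) = pi.
Hence b_4 = (1/pi)·(pi) = 1.

1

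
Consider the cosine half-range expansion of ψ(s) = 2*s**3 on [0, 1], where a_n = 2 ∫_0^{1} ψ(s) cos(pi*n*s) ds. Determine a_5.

a_5 = 2 ∫_0^{1} (2*s**3) cos(5*pi*s) ds.
Integrating by parts three times (tabular method), an antiderivative of (2*s**3) cos(5*pi*s) is 2*s**3*sin(5*pi*s)/(5*pi) + 6*s**2*cos(5*pi*s)/(25*pi**2) - 12*s*sin(5*pi*s)/(125*pi**3) - 12*cos(5*pi*s)/(625*pi**4); evaluating from 0 to 1: ∫_{0}^{1} (2*s**3) cos(5*pi*s) ds = (6*(2 - 25*pi**2)/(625*pi**4)) - (-12/(625*pi**4)) = 6*(4 - 25*pi**2)/(625*pi**4).
Hence a_5 = 2·(6*(4 - 25*pi**2)/(625*pi**4)) = 12*(4 - 25*pi**2)/(625*pi**4).

12*(4 - 25*pi**2)/(625*pi**4)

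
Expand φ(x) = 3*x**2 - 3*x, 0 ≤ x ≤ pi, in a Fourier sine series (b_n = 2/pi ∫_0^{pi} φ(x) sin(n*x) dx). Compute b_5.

6*(-25*pi - 4 + 25*pi**2)/(125*pi)

b_5 = 2/pi ∫_0^{pi} (3*x**2 - 3*x) sin(5*x) dx.
Integrating by parts twice (tabular method), an antiderivative of (3*x**2 - 3*x) sin(5*x) is -3*x**2*cos(5*x)/5 + 6*x*sin(5*x)/25 + 3*x*cos(5*x)/5 - 3*sin(5*x)/25 + 6*cos(5*x)/125; evaluating from 0 to pi: ∫_{0}^{pi} (3*x**2 - 3*x) sin(5*x) dx = (-3*pi/5 - 6/125 + 3*pi**2/5) - (6/125) = -3*pi/5 - 12/125 + 3*pi**2/5.
Hence b_5 = (2/pi)·(-3*pi/5 - 12/125 + 3*pi**2/5) = 6*(-25*pi - 4 + 25*pi**2)/(125*pi).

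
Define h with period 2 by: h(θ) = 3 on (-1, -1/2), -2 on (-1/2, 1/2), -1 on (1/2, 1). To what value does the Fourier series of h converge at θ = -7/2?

-3/2

θ = -7/2 differs from θ = 1/2 by -2 full period(s), and the series is 2-periodic.
At θ = 1/2 the one-sided limits are h(1/2^-) = -2 and h(1/2^+) = -1.
By Dirichlet's theorem the series converges to their average, [(-2) + (-1)]/2 = -3/2.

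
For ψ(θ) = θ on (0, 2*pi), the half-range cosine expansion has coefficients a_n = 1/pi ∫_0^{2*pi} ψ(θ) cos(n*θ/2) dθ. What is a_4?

0

a_4 = 1/pi ∫_0^{2*pi} (θ) cos(2*θ) dθ.
Integrating by parts (boundary term plus one more integral), an antiderivative of (θ) cos(2*θ) is θ*sin(2*θ)/2 + cos(2*θ)/4; evaluating from 0 to 2*pi: ∫_{0}^{2*pi} (θ) cos(2*θ) dθ = (1/4) - (1/4) = 0.
Hence a_4 = (1/pi)·(0) = 0.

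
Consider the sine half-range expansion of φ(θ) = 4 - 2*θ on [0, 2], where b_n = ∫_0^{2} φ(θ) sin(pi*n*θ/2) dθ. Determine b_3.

b_3 = ∫_0^{2} (4 - 2*θ) sin(3*pi*θ/2) dθ.
Integrating by parts (boundary term plus one more integral), an antiderivative of (4 - 2*θ) sin(3*pi*θ/2) is 4*θ*cos(3*pi*θ/2)/(3*pi) - 8*sin(3*pi*θ/2)/(9*pi**2) - 8*cos(3*pi*θ/2)/(3*pi); evaluating from 0 to 2: ∫_{0}^{2} (4 - 2*θ) sin(3*pi*θ/2) dθ = (0) - (-8/(3*pi)) = 8/(3*pi).
Hence b_3 = 8/(3*pi).

8/(3*pi)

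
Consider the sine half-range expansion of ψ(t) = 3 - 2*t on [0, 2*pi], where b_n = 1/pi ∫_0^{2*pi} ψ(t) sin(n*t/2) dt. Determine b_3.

-8/3 + 4/pi

b_3 = 1/pi ∫_0^{2*pi} (3 - 2*t) sin(3*t/2) dt.
Integrating by parts (boundary term plus one more integral), an antiderivative of (3 - 2*t) sin(3*t/2) is 4*t*cos(3*t/2)/3 - 8*sin(3*t/2)/9 - 2*cos(3*t/2); evaluating from 0 to 2*pi: ∫_{0}^{2*pi} (3 - 2*t) sin(3*t/2) dt = (2 - 8*pi/3) - (-2) = 4 - 8*pi/3.
Hence b_3 = (1/pi)·(4 - 8*pi/3) = -8/3 + 4/pi.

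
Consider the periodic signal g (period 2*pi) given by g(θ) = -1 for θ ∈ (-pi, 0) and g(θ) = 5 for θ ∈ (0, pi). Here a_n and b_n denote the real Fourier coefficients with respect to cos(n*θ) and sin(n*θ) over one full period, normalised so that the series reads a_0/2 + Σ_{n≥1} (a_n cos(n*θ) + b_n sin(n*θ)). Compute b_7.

12/(7*pi)

b_7 = 1/pi ∫_{-pi}^{pi} g(θ) sin(7*θ) dθ.
Split the integral at the breakpoints.
Directly, an antiderivative of (-1) sin(7*θ) is cos(7*θ)/7; evaluating from -pi to 0: ∫_{-pi}^{0} (-1) sin(7*θ) dθ = (1/7) - (-1/7) = 2/7.
Directly, an antiderivative of (5) sin(7*θ) is -5*cos(7*θ)/7; evaluating from 0 to pi: ∫_{0}^{pi} (5) sin(7*θ) dθ = (5/7) - (-5/7) = 10/7.
Summing the pieces and multiplying by (1/pi) gives b_7 = 12/(7*pi).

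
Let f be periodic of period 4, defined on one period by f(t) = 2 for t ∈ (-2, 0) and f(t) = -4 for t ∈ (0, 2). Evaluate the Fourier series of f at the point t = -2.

At t = -2 the one-sided limits are f(-2^-) = -4 and f(-2^+) = 2.
By Dirichlet's theorem the series converges to their average, [(-4) + (2)]/2 = -1.

-1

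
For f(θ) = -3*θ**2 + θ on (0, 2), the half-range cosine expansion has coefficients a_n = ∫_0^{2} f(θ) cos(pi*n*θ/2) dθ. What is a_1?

40/pi**2

a_1 = ∫_0^{2} (-3*θ**2 + θ) cos(pi*θ/2) dθ.
Integrating by parts twice (tabular method), an antiderivative of (-3*θ**2 + θ) cos(pi*θ/2) is -6*θ**2*sin(pi*θ/2)/pi + 2*θ*sin(pi*θ/2)/pi - 24*θ*cos(pi*θ/2)/pi**2 + 48*sin(pi*θ/2)/pi**3 + 4*cos(pi*θ/2)/pi**2; evaluating from 0 to 2: ∫_{0}^{2} (-3*θ**2 + θ) cos(pi*θ/2) dθ = (44/pi**2) - (4/pi**2) = 40/pi**2.
Hence a_1 = 40/pi**2.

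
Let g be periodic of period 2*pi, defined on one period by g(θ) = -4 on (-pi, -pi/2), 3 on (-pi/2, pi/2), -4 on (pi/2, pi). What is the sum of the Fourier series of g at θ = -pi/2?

-1/2

At θ = -pi/2 the one-sided limits are g(-pi/2^-) = -4 and g(-pi/2^+) = 3.
By Dirichlet's theorem the series converges to their average, [(-4) + (3)]/2 = -1/2.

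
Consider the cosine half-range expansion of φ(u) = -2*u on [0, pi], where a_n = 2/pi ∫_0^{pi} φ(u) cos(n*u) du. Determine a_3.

a_3 = 2/pi ∫_0^{pi} (-2*u) cos(3*u) du.
Integrating by parts (boundary term plus one more integral), an antiderivative of (-2*u) cos(3*u) is -2*u*sin(3*u)/3 - 2*cos(3*u)/9; evaluating from 0 to pi: ∫_{0}^{pi} (-2*u) cos(3*u) du = (2/9) - (-2/9) = 4/9.
Hence a_3 = (2/pi)·(4/9) = 8/(9*pi).

8/(9*pi)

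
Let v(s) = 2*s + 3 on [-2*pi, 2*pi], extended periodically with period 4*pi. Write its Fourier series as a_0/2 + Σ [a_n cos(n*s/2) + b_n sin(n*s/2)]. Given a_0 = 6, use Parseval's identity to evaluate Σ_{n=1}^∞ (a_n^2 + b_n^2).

Parseval: a_0^2/2 + Σ_{n≥1} (a_n^2+b_n^2) = (1/(2*pi)) ∫_{-2*pi}^{2*pi} v(s)^2 ds = 18 + 32*pi**2/3.
Subtract a_0^2/2 = 18: Σ (a_n^2+b_n^2) = 32*pi**2/3.

32*pi**2/3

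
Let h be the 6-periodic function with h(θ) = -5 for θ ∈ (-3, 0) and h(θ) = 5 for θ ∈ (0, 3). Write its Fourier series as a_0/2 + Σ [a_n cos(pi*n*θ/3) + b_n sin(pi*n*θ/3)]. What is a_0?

a_0 = 1/3 ∫_{-3}^{3} h(θ) dθ = 1/3 · (0) = 0.

0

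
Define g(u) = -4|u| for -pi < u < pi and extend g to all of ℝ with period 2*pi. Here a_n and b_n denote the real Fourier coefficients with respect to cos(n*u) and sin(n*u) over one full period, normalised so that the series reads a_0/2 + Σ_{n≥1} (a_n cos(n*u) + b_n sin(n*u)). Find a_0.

a_0 = 1/pi ∫_{-pi}^{pi} g(u) du = 1/pi · (-4*pi**2) = -4*pi.

-4*pi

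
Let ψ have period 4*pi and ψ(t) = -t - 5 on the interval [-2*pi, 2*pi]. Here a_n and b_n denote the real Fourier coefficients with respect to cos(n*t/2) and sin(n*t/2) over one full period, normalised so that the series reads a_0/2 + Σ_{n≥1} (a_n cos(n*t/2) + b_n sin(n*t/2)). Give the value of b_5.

-4/5

b_5 = (1/(2*pi)) ∫_{-2*pi}^{2*pi} ψ(t) sin(5*t/2) dt.
Integrating by parts (boundary term plus one more integral), an antiderivative of (-t - 5) sin(5*t/2) is 2*t*cos(5*t/2)/5 - 4*sin(5*t/2)/25 + 2*cos(5*t/2); evaluating from -2*pi to 2*pi: ∫_{-2*pi}^{2*pi} (-t - 5) sin(5*t/2) dt = (-4*pi/5 - 2) - (-2 + 4*pi/5) = -8*pi/5.
Hence b_5 = (1/(2*pi))·(-8*pi/5) = -4/5.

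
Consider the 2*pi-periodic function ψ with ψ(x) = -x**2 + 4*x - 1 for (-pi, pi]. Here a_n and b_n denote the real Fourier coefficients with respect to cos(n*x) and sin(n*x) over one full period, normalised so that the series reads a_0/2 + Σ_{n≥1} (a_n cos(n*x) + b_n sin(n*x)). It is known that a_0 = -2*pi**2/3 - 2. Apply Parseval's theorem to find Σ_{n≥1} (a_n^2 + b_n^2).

8*pi**2*(pi**2 + 60)/45

Parseval: a_0^2/2 + Σ_{n≥1} (a_n^2+b_n^2) = 1/pi ∫_{-pi}^{pi} ψ(x)^2 dx = 2 + 2*pi**4/5 + 12*pi**2.
Subtract a_0^2/2 = 2*(3 + pi**2)**2/9: Σ (a_n^2+b_n^2) = 8*pi**2*(pi**2 + 60)/45.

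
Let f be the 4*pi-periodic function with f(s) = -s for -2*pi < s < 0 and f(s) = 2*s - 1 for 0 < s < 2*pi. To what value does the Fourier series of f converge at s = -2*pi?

At s = -2*pi the one-sided limits are f(-2*pi^-) = -1 + 4*pi and f(-2*pi^+) = 2*pi.
By Dirichlet's theorem the series converges to their average, [(-1 + 4*pi) + (2*pi)]/2 = -1/2 + 3*pi.

-1/2 + 3*pi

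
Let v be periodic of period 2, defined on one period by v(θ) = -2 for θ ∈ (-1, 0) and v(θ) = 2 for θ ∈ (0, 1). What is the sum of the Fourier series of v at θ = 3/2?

θ = 3/2 differs from θ = -1/2 by 1 full period(s), and the series is 2-periodic.
v is continuous at θ = -1/2 with value -2, so the series converges to -2 there.

-2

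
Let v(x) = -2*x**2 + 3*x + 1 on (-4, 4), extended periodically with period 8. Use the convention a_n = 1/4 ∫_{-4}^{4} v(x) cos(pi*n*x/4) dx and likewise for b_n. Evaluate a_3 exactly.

128/(9*pi**2)

a_3 = 1/4 ∫_{-4}^{4} v(x) cos(3*pi*x/4) dx.
Integrating by parts twice (tabular method), an antiderivative of (-2*x**2 + 3*x + 1) cos(3*pi*x/4) is -8*x**2*sin(3*pi*x/4)/(3*pi) + 4*x*sin(3*pi*x/4)/pi - 64*x*cos(3*pi*x/4)/(9*pi**2) + 256*sin(3*pi*x/4)/(27*pi**3) + 4*sin(3*pi*x/4)/(3*pi) + 16*cos(3*pi*x/4)/(3*pi**2); evaluating from -4 to 4: ∫_{-4}^{4} (-2*x**2 + 3*x + 1) cos(3*pi*x/4) dx = (208/(9*pi**2)) - (-304/(9*pi**2)) = 512/(9*pi**2).
Hence a_3 = (1/4)·(512/(9*pi**2)) = 128/(9*pi**2).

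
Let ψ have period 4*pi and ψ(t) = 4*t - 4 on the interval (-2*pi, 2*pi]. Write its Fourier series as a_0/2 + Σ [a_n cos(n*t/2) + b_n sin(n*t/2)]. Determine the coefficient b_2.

b_2 = (1/(2*pi)) ∫_{-2*pi}^{2*pi} ψ(t) sin(t) dt.
Integrating by parts (boundary term plus one more integral), an antiderivative of (4*t - 4) sin(t) is -4*t*cos(t) + 4*sin(t) + 4*cos(t); evaluating from -2*pi to 2*pi: ∫_{-2*pi}^{2*pi} (4*t - 4) sin(t) dt = (4 - 8*pi) - (4 + 8*pi) = -16*pi.
Hence b_2 = (1/(2*pi))·(-16*pi) = -8.

-8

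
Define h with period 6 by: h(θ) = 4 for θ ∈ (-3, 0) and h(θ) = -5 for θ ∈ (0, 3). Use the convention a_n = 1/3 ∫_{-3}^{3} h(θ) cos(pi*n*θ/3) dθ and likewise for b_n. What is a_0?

-1

a_0 = 1/3 ∫_{-3}^{3} h(θ) dθ = 1/3 · (-3) = -1.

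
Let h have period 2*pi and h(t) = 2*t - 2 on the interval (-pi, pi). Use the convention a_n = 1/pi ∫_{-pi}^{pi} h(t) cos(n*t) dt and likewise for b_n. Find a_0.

-4

a_0 = 1/pi ∫_{-pi}^{pi} h(t) dt = 1/pi · (-4*pi) = -4.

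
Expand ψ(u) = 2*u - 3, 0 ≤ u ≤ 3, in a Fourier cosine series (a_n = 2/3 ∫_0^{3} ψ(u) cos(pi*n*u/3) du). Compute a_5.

a_5 = 2/3 ∫_0^{3} (2*u - 3) cos(5*pi*u/3) du.
Integrating by parts (boundary term plus one more integral), an antiderivative of (2*u - 3) cos(5*pi*u/3) is 6*u*sin(5*pi*u/3)/(5*pi) - 9*sin(5*pi*u/3)/(5*pi) + 18*cos(5*pi*u/3)/(25*pi**2); evaluating from 0 to 3: ∫_{0}^{3} (2*u - 3) cos(5*pi*u/3) du = (-18/(25*pi**2)) - (18/(25*pi**2)) = -36/(25*pi**2).
Hence a_5 = (2/3)·(-36/(25*pi**2)) = -24/(25*pi**2).

-24/(25*pi**2)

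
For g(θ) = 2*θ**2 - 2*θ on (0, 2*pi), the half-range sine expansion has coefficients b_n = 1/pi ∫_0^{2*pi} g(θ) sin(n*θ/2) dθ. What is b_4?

b_4 = 1/pi ∫_0^{2*pi} (2*θ**2 - 2*θ) sin(2*θ) dθ.
Integrating by parts twice (tabular method), an antiderivative of (2*θ**2 - 2*θ) sin(2*θ) is -θ**2*cos(2*θ) + θ*sin(2*θ) + θ*cos(2*θ) - sin(2*θ)/2 + cos(2*θ)/2; evaluating from 0 to 2*pi: ∫_{0}^{2*pi} (2*θ**2 - 2*θ) sin(2*θ) dθ = (-4*pi**2 + 1/2 + 2*pi) - (1/2) = 2*pi*(1 - 2*pi).
Hence b_4 = (1/pi)·(2*pi*(1 - 2*pi)) = 2 - 4*pi.

2 - 4*pi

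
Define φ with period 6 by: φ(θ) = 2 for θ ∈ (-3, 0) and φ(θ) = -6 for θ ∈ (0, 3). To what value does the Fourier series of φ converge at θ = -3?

At θ = -3 the one-sided limits are φ(-3^-) = -6 and φ(-3^+) = 2.
By Dirichlet's theorem the series converges to their average, [(-6) + (2)]/2 = -2.

-2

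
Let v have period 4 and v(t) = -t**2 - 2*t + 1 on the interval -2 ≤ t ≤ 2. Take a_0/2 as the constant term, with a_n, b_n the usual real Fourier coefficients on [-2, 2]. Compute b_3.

-8/(3*pi)

b_3 = 1/2 ∫_{-2}^{2} v(t) sin(3*pi*t/2) dt.
Integrating by parts twice (tabular method), an antiderivative of (-t**2 - 2*t + 1) sin(3*pi*t/2) is 2*t**2*cos(3*pi*t/2)/(3*pi) - 8*t*sin(3*pi*t/2)/(9*pi**2) + 4*t*cos(3*pi*t/2)/(3*pi) - 8*sin(3*pi*t/2)/(9*pi**2) - 2*cos(3*pi*t/2)/(3*pi) - 16*cos(3*pi*t/2)/(27*pi**3); evaluating from -2 to 2: ∫_{-2}^{2} (-t**2 - 2*t + 1) sin(3*pi*t/2) dt = (2*(8 - 63*pi**2)/(27*pi**3)) - (2*(8 + 9*pi**2)/(27*pi**3)) = -16/(3*pi).
Hence b_3 = (1/2)·(-16/(3*pi)) = -8/(3*pi).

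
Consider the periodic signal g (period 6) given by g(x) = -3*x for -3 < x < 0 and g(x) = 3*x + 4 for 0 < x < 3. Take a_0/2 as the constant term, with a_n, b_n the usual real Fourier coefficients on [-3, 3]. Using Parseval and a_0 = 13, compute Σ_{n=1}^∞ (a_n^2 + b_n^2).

43/2

Parseval: a_0^2/2 + Σ_{n≥1} (a_n^2+b_n^2) = 1/3 ∫_{-3}^{3} g(x)^2 dx = 106.
Subtract a_0^2/2 = 169/2: Σ (a_n^2+b_n^2) = 43/2.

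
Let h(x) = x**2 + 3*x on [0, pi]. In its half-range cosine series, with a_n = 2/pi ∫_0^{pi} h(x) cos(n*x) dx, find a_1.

-4 - 12/pi

a_1 = 2/pi ∫_0^{pi} (x**2 + 3*x) cos(x) dx.
Integrating by parts twice (tabular method), an antiderivative of (x**2 + 3*x) cos(x) is x**2*sin(x) + 3*x*sin(x) + 2*x*cos(x) - 2*sin(x) + 3*cos(x); evaluating from 0 to pi: ∫_{0}^{pi} (x**2 + 3*x) cos(x) dx = (-2*pi - 3) - (3) = -2*pi - 6.
Hence a_1 = (2/pi)·(-2*pi - 6) = -4 - 12/pi.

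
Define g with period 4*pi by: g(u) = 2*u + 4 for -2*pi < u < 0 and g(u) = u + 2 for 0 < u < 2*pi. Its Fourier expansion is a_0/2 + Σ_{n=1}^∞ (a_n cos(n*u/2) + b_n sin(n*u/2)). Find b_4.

-3/2

b_4 = (1/(2*pi)) ∫_{-2*pi}^{2*pi} g(u) sin(2*u) du.
Split the integral at the breakpoints.
Integrating by parts (boundary term plus one more integral), an antiderivative of (2*u + 4) sin(2*u) is -u*cos(2*u) + sin(2*u)/2 - 2*cos(2*u); evaluating from -2*pi to 0: ∫_{-2*pi}^{0} (2*u + 4) sin(2*u) du = (-2) - (-2 + 2*pi) = -2*pi.
Integrating by parts (boundary term plus one more integral), an antiderivative of (u + 2) sin(2*u) is -u*cos(2*u)/2 + sin(2*u)/4 - cos(2*u); evaluating from 0 to 2*pi: ∫_{0}^{2*pi} (u + 2) sin(2*u) du = (-pi - 1) - (-1) = -pi.
Summing the pieces and multiplying by (1/(2*pi)) gives b_4 = -3/2.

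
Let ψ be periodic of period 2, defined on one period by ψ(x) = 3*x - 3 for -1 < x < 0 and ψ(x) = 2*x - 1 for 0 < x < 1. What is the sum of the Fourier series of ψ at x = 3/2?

-9/2

x = 3/2 differs from x = -1/2 by 1 full period(s), and the series is 2-periodic.
ψ is continuous at x = -1/2 with value -9/2, so the series converges to -9/2 there.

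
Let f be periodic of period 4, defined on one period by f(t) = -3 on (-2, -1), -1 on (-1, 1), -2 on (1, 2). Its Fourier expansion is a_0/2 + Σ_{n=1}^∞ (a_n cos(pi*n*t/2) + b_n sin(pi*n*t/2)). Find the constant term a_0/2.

a_0 = 1/2 ∫_{-2}^{2} f(t) dt = 1/2 · (-7) = -7/2.
So the constant term a_0/2 = -7/4.

-7/4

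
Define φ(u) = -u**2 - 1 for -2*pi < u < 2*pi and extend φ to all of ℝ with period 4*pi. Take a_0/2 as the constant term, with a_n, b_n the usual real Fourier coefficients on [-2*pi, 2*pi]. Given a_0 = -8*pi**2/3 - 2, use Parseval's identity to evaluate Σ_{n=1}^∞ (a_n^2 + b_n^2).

128*pi**4/45

Parseval: a_0^2/2 + Σ_{n≥1} (a_n^2+b_n^2) = (1/(2*pi)) ∫_{-2*pi}^{2*pi} φ(u)^2 du = 2 + 16*pi**2/3 + 32*pi**4/5.
Subtract a_0^2/2 = 2*(3 + 4*pi**2)**2/9: Σ (a_n^2+b_n^2) = 128*pi**4/45.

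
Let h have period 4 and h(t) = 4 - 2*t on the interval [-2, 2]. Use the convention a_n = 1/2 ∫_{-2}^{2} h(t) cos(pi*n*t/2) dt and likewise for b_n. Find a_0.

a_0 = 1/2 ∫_{-2}^{2} h(t) dt = 1/2 · (16) = 8.

8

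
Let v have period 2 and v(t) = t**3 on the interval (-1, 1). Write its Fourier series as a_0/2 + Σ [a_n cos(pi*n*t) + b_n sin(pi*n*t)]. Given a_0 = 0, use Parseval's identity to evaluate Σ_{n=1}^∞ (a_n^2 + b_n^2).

2/7

Parseval: a_0^2/2 + Σ_{n≥1} (a_n^2+b_n^2) = ∫_{-1}^{1} v(t)^2 dt = 2/7.
Subtract a_0^2/2 = 0: Σ (a_n^2+b_n^2) = 2/7.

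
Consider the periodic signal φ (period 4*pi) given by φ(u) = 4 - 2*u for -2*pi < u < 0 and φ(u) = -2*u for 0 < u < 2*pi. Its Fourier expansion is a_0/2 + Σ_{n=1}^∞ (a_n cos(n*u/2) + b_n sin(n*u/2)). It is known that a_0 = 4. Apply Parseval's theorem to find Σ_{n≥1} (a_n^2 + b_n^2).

Parseval: a_0^2/2 + Σ_{n≥1} (a_n^2+b_n^2) = (1/(2*pi)) ∫_{-2*pi}^{2*pi} φ(u)^2 du = 16 + 16*pi + 32*pi**2/3.
Subtract a_0^2/2 = 8: Σ (a_n^2+b_n^2) = 8 + 16*pi + 32*pi**2/3.

8 + 16*pi + 32*pi**2/3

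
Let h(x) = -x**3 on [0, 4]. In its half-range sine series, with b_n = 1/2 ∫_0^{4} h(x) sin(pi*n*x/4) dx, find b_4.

b_4 = 1/2 ∫_0^{4} (-x**3) sin(pi*x) dx.
Integrating by parts three times (tabular method), an antiderivative of (-x**3) sin(pi*x) is x**3*cos(pi*x)/pi - 3*x**2*sin(pi*x)/pi**2 - 6*x*cos(pi*x)/pi**3 + 6*sin(pi*x)/pi**4; evaluating from 0 to 4: ∫_{0}^{4} (-x**3) sin(pi*x) dx = (-24/pi**3 + 64/pi) - (0) = -24/pi**3 + 64/pi.
Hence b_4 = (1/2)·(-24/pi**3 + 64/pi) = -12/pi**3 + 32/pi.

-12/pi**3 + 32/pi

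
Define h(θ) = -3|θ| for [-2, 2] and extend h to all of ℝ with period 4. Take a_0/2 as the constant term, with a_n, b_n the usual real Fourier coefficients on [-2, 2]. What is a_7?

24/(49*pi**2)

a_7 = 1/2 ∫_{-2}^{2} h(θ) cos(7*pi*θ/2) dθ.
h is even and cos(7*pi*θ/2) is even, so the integrand is even and a_7 = ∫_0^{2} h(θ) cos(7*pi*θ/2) dθ.
Integrating by parts (boundary term plus one more integral), an antiderivative of (-3*θ) cos(7*pi*θ/2) is -6*θ*sin(7*pi*θ/2)/(7*pi) - 12*cos(7*pi*θ/2)/(49*pi**2); evaluating from 0 to 2: ∫_{0}^{2} (-3*θ) cos(7*pi*θ/2) dθ = (12/(49*pi**2)) - (-12/(49*pi**2)) = 24/(49*pi**2).
Hence a_7 = 24/(49*pi**2).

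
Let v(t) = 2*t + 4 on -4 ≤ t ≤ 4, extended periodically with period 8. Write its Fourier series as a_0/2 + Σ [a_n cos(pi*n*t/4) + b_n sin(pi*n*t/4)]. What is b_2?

-8/pi

b_2 = 1/4 ∫_{-4}^{4} v(t) sin(pi*t/2) dt.
Integrating by parts (boundary term plus one more integral), an antiderivative of (2*t + 4) sin(pi*t/2) is -4*t*cos(pi*t/2)/pi + 8*sin(pi*t/2)/pi**2 - 8*cos(pi*t/2)/pi; evaluating from -4 to 4: ∫_{-4}^{4} (2*t + 4) sin(pi*t/2) dt = (-24/pi) - (8/pi) = -32/pi.
Hence b_2 = (1/4)·(-32/pi) = -8/pi.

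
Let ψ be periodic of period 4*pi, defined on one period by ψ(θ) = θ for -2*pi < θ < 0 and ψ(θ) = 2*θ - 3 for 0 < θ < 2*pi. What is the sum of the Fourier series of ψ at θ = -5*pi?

θ = -5*pi differs from θ = -pi by -1 full period(s), and the series is 4*pi-periodic.
ψ is continuous at θ = -pi with value -pi, so the series converges to -pi there.

-pi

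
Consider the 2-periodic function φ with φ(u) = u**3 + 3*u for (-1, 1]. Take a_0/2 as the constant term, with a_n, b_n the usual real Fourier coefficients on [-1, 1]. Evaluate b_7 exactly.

b_7 = ∫_{-1}^{1} φ(u) sin(7*pi*u) du.
φ is odd and sin(7*pi*u) is odd, so the integrand is even and b_7 = 2 ∫_0^{1} φ(u) sin(7*pi*u) du.
Integrating by parts three times (tabular method), an antiderivative of (u**3 + 3*u) sin(7*pi*u) is -u**3*cos(7*pi*u)/(7*pi) + 3*u**2*sin(7*pi*u)/(49*pi**2) - 3*u*cos(7*pi*u)/(7*pi) + 6*u*cos(7*pi*u)/(343*pi**3) - 6*sin(7*pi*u)/(2401*pi**4) + 3*sin(7*pi*u)/(49*pi**2); evaluating from 0 to 1: ∫_{0}^{1} (u**3 + 3*u) sin(7*pi*u) du = (2*(-3 + 98*pi**2)/(343*pi**3)) - (0) = 2*(-3 + 98*pi**2)/(343*pi**3).
Hence b_7 = 2·(2*(-3 + 98*pi**2)/(343*pi**3)) = 4*(-3 + 98*pi**2)/(343*pi**3).

4*(-3 + 98*pi**2)/(343*pi**3)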